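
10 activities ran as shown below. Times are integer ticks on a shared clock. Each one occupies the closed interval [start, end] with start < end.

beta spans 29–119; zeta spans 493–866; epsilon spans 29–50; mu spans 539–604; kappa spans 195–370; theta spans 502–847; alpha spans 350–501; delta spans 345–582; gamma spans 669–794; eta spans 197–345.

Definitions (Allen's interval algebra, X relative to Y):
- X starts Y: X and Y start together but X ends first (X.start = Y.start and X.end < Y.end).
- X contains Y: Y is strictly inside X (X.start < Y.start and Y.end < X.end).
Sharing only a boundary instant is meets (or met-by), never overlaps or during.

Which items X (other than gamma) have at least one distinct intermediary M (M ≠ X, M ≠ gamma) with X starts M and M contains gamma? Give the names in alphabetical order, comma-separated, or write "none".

Target gamma = [669, 794].
Intermediaries M with M contains gamma: theta, zeta.
Via theta — items with X starts theta: none.
Via zeta — items with X starts zeta: none.
Union: none.

none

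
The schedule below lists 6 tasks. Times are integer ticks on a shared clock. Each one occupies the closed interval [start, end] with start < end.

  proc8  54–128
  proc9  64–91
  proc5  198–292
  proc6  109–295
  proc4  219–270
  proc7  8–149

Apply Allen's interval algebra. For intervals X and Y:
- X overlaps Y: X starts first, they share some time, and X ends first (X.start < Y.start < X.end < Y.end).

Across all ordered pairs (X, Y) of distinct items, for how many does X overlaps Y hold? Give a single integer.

2

Checking all 30 ordered pairs for relation 'overlaps'; matching pairs in alphabetical order:
(proc7, proc6): proc7 overlaps proc6 ✓
(proc8, proc6): proc8 overlaps proc6 ✓
Count: 2.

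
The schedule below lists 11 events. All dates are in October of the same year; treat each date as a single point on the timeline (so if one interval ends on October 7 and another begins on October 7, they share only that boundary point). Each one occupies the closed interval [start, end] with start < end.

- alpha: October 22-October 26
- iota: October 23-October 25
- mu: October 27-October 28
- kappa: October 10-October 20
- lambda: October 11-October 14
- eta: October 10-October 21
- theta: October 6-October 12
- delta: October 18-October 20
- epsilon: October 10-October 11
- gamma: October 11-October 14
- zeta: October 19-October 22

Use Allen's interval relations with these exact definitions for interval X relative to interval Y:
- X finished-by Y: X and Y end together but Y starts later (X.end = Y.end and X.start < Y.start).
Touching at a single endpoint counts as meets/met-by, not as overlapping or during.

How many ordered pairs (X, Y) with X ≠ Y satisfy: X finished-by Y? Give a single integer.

Checking all 110 ordered pairs for relation 'finished-by'; matching pairs in alphabetical order:
(kappa, delta): kappa finished-by delta ✓
Count: 1.

1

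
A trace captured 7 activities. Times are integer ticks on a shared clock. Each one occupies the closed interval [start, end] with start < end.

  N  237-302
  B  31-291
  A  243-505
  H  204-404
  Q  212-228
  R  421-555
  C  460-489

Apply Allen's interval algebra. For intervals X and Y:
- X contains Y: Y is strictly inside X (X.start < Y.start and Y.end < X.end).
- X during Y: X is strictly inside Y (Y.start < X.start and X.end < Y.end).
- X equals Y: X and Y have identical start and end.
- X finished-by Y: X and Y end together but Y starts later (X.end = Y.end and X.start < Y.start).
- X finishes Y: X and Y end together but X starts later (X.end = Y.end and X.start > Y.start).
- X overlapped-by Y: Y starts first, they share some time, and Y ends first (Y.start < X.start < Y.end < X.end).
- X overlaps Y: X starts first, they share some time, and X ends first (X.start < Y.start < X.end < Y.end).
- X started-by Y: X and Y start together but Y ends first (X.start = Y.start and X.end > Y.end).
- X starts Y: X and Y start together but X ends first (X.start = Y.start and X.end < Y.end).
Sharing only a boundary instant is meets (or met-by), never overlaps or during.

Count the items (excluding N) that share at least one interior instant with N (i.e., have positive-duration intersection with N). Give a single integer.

3

Target N = [237, 302].
A [243, 505] → overlapped-by → counts.
B [31, 291] → overlaps → counts.
C [460, 489] → after → no.
H [204, 404] → contains → counts.
Q [212, 228] → before → no.
R [421, 555] → after → no.
Total: 3.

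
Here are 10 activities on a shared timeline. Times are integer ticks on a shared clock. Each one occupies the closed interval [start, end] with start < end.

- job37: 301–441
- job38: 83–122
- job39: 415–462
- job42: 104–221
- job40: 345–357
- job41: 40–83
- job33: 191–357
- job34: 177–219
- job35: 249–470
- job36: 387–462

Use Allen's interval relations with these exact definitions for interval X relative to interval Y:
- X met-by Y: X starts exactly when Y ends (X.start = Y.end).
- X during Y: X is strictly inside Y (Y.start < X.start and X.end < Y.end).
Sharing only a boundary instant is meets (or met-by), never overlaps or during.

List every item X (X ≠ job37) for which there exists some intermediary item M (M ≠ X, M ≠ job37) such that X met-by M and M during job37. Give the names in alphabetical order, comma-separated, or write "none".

Target job37 = [301, 441].
Intermediaries M with M during job37: job40.
Via job40 — items with X met-by job40: none.
Union: none.

none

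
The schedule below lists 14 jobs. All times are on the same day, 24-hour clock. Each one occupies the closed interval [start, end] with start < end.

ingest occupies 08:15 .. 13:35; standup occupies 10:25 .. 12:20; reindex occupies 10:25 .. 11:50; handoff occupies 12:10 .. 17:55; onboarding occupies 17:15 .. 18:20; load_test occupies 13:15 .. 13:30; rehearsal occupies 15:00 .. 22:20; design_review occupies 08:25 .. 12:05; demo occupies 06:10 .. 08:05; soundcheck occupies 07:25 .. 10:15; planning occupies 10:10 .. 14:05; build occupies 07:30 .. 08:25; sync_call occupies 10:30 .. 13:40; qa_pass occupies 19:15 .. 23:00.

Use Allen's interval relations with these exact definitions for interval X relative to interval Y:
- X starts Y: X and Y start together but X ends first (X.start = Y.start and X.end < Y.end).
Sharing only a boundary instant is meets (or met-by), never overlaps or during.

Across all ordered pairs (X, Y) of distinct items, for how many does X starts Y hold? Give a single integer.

Checking all 182 ordered pairs for relation 'starts'; matching pairs in alphabetical order:
(reindex, standup): reindex starts standup ✓
Count: 1.

1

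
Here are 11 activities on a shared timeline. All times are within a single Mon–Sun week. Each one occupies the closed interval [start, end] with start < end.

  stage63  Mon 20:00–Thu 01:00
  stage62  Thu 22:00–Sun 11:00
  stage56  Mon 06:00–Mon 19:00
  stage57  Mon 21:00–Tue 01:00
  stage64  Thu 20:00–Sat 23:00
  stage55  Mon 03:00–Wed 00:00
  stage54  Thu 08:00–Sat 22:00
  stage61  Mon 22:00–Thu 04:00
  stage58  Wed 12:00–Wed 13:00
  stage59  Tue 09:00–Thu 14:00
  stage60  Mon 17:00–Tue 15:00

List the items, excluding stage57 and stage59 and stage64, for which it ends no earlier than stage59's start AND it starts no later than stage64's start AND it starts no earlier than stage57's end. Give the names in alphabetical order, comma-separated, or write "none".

stage54, stage58

Conditions: its end is no earlier than stage59's start (X.end >= Tue 09:00) AND its start is no later than stage64's start (X.start <= Thu 20:00) AND its start is no earlier than stage57's end (X.start >= Tue 01:00).
stage54: end Sat 22:00 >= Tue 09:00? ✓; start Thu 08:00 <= Thu 20:00? ✓; start Thu 08:00 >= Tue 01:00? ✓ → yes.
stage55: end Wed 00:00 >= Tue 09:00? ✓; start Mon 03:00 <= Thu 20:00? ✓; start Mon 03:00 >= Tue 01:00? ✗ → no.
stage56: end Mon 19:00 >= Tue 09:00? ✗; start Mon 06:00 <= Thu 20:00? ✓; start Mon 06:00 >= Tue 01:00? ✗ → no.
stage58: end Wed 13:00 >= Tue 09:00? ✓; start Wed 12:00 <= Thu 20:00? ✓; start Wed 12:00 >= Tue 01:00? ✓ → yes.
stage60: end Tue 15:00 >= Tue 09:00? ✓; start Mon 17:00 <= Thu 20:00? ✓; start Mon 17:00 >= Tue 01:00? ✗ → no.
stage61: end Thu 04:00 >= Tue 09:00? ✓; start Mon 22:00 <= Thu 20:00? ✓; start Mon 22:00 >= Tue 01:00? ✗ → no.
stage62: end Sun 11:00 >= Tue 09:00? ✓; start Thu 22:00 <= Thu 20:00? ✗; start Thu 22:00 >= Tue 01:00? ✓ → no.
stage63: end Thu 01:00 >= Tue 09:00? ✓; start Mon 20:00 <= Thu 20:00? ✓; start Mon 20:00 >= Tue 01:00? ✗ → no.
Result: stage54, stage58.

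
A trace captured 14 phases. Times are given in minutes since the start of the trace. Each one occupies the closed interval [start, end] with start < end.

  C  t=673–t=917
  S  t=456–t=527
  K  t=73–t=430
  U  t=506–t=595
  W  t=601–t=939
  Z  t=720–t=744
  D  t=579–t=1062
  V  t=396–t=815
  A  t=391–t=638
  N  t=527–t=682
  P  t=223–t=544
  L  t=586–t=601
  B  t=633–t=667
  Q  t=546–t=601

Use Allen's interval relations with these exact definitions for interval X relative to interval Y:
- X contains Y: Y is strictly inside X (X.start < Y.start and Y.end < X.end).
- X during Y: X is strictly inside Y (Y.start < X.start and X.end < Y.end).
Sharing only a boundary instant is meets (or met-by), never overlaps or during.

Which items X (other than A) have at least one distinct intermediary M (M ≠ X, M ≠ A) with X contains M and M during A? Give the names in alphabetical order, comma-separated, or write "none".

Target A = [t=391, t=638].
Intermediaries M with M during A: L, Q, S, U.
Via L — items with X contains L: D, N, V.
Via Q — items with X contains Q: N, V.
Via S — items with X contains S: P, V.
Via U — items with X contains U: V.
Union: D, N, P, V.

D, N, P, V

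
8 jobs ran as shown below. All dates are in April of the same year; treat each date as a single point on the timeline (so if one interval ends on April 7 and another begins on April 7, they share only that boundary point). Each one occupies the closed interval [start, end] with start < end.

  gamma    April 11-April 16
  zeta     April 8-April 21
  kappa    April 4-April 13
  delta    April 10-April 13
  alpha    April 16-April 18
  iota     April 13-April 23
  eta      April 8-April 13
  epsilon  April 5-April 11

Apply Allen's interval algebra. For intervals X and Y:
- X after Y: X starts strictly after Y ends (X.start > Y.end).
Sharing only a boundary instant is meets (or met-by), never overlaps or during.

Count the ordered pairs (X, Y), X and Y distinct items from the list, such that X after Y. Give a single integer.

5

Checking all 56 ordered pairs for relation 'after'; matching pairs in alphabetical order:
(alpha, delta): alpha after delta ✓
(alpha, epsilon): alpha after epsilon ✓
(alpha, eta): alpha after eta ✓
(alpha, kappa): alpha after kappa ✓
(iota, epsilon): iota after epsilon ✓
Count: 5.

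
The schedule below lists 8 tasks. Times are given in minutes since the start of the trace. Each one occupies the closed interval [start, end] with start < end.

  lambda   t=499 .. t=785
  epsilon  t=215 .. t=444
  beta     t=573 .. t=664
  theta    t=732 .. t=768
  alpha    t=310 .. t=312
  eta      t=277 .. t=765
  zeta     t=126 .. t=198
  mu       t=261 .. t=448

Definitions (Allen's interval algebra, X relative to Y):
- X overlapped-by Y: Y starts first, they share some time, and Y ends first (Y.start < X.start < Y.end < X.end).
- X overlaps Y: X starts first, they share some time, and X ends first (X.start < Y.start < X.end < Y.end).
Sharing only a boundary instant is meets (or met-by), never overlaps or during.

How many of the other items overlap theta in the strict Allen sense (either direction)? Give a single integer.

1

Target theta = [t=732, t=768].
alpha [t=310, t=312] → before → no.
beta [t=573, t=664] → before → no.
epsilon [t=215, t=444] → before → no.
eta [t=277, t=765] → overlaps → counts.
lambda [t=499, t=785] → contains → no.
mu [t=261, t=448] → before → no.
zeta [t=126, t=198] → before → no.
Total: 1.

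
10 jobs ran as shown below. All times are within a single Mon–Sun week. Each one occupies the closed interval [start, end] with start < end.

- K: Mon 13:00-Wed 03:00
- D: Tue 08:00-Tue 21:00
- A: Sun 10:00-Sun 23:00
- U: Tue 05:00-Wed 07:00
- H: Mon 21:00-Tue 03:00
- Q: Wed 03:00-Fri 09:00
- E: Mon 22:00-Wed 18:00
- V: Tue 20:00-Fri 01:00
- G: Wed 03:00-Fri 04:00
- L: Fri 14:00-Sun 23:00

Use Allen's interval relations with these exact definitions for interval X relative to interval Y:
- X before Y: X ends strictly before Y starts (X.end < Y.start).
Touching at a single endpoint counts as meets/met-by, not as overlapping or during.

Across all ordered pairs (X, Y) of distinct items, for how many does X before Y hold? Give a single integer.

23

Checking all 90 ordered pairs for relation 'before'; matching pairs in alphabetical order:
(D, A): D before A ✓
(D, G): D before G ✓
(D, L): D before L ✓
(D, Q): D before Q ✓
(E, A): E before A ✓
(E, L): E before L ✓
(G, A): G before A ✓
(G, L): G before L ✓
(H, A): H before A ✓
(H, D): H before D ✓
(H, G): H before G ✓
(H, L): H before L ✓
(H, Q): H before Q ✓
(H, U): H before U ✓
(H, V): H before V ✓
(K, A): K before A ✓
(K, L): K before L ✓
(Q, A): Q before A ✓
(Q, L): Q before L ✓
(U, A): U before A ✓
(U, L): U before L ✓
(V, A): V before A ✓
(V, L): V before L ✓
Count: 23.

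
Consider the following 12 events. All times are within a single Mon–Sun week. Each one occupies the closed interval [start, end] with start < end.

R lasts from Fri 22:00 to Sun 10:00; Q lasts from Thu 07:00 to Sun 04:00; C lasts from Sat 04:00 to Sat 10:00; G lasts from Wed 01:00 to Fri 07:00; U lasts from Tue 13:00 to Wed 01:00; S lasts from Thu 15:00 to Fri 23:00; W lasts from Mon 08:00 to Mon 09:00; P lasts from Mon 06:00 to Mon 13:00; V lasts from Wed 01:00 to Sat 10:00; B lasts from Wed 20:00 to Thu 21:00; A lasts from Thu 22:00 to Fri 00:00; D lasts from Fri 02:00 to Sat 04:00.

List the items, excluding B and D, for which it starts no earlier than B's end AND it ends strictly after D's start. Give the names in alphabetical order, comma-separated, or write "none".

Conditions: its start is no earlier than B's end (X.start >= Thu 21:00) AND its end is strictly after D's start (X.end > Fri 02:00).
A: start Thu 22:00 >= Thu 21:00? ✓; end Fri 00:00 > Fri 02:00? ✗ → no.
C: start Sat 04:00 >= Thu 21:00? ✓; end Sat 10:00 > Fri 02:00? ✓ → yes.
G: start Wed 01:00 >= Thu 21:00? ✗; end Fri 07:00 > Fri 02:00? ✓ → no.
P: start Mon 06:00 >= Thu 21:00? ✗; end Mon 13:00 > Fri 02:00? ✗ → no.
Q: start Thu 07:00 >= Thu 21:00? ✗; end Sun 04:00 > Fri 02:00? ✓ → no.
R: start Fri 22:00 >= Thu 21:00? ✓; end Sun 10:00 > Fri 02:00? ✓ → yes.
S: start Thu 15:00 >= Thu 21:00? ✗; end Fri 23:00 > Fri 02:00? ✓ → no.
U: start Tue 13:00 >= Thu 21:00? ✗; end Wed 01:00 > Fri 02:00? ✗ → no.
V: start Wed 01:00 >= Thu 21:00? ✗; end Sat 10:00 > Fri 02:00? ✓ → no.
W: start Mon 08:00 >= Thu 21:00? ✗; end Mon 09:00 > Fri 02:00? ✗ → no.
Result: C, R.

C, R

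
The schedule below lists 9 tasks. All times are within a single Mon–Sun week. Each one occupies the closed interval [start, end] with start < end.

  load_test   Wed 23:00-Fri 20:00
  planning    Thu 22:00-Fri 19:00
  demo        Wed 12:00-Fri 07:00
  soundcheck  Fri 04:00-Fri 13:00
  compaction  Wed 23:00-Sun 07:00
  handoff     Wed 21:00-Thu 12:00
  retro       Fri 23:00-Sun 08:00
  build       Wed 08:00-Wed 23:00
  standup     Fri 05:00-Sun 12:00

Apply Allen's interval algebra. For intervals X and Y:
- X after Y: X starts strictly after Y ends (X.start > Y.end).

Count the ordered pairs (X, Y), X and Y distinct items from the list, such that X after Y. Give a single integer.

Checking all 72 ordered pairs for relation 'after'; matching pairs in alphabetical order:
(planning, build): planning after build ✓
(planning, handoff): planning after handoff ✓
(retro, build): retro after build ✓
(retro, demo): retro after demo ✓
(retro, handoff): retro after handoff ✓
(retro, load_test): retro after load_test ✓
(retro, planning): retro after planning ✓
(retro, soundcheck): retro after soundcheck ✓
(soundcheck, build): soundcheck after build ✓
(soundcheck, handoff): soundcheck after handoff ✓
(standup, build): standup after build ✓
(standup, handoff): standup after handoff ✓
Count: 12.

12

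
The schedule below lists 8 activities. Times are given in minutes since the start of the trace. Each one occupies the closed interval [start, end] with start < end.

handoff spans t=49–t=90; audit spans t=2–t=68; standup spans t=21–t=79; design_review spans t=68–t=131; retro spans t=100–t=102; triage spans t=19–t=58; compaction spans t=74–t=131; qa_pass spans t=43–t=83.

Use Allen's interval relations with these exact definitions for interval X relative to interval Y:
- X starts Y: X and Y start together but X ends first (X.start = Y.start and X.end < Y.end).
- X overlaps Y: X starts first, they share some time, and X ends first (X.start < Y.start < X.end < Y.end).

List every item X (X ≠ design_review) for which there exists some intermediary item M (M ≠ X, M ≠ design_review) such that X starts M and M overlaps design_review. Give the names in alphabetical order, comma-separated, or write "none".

none

Target design_review = [t=68, t=131].
Intermediaries M with M overlaps design_review: handoff, qa_pass, standup.
Via handoff — items with X starts handoff: none.
Via qa_pass — items with X starts qa_pass: none.
Via standup — items with X starts standup: none.
Union: none.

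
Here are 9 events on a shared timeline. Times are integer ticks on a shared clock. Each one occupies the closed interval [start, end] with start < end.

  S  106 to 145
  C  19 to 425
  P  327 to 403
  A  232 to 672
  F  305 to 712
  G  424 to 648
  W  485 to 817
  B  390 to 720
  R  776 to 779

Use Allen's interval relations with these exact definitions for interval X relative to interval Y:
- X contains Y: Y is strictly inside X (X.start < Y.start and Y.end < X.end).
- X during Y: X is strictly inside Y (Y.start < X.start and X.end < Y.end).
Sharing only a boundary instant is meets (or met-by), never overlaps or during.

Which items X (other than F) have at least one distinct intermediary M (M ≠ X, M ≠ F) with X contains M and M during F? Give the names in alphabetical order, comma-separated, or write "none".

A, B, C

Target F = [305, 712].
Intermediaries M with M during F: G, P.
Via G — items with X contains G: A, B.
Via P — items with X contains P: A, C.
Union: A, B, C.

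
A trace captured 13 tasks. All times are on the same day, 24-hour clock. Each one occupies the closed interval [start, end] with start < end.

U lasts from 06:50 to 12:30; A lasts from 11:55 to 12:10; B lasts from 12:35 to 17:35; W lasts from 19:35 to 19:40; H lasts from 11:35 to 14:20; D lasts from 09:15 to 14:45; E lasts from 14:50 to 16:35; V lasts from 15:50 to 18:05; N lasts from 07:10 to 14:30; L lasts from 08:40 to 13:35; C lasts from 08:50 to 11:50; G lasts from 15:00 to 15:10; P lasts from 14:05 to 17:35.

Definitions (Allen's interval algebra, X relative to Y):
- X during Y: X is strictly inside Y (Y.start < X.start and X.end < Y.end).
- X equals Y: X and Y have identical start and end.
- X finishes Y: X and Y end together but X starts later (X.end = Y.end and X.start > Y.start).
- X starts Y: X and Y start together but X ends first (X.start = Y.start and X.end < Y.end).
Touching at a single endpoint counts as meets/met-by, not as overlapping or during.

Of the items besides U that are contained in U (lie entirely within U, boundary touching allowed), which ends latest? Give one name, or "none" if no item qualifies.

A

Target U = [06:50, 12:30].
A [11:55, 12:10] → during → candidate.
B [12:35, 17:35] → after → excluded.
C [08:50, 11:50] → during → candidate.
D [09:15, 14:45] → overlapped-by → excluded.
E [14:50, 16:35] → after → excluded.
G [15:00, 15:10] → after → excluded.
H [11:35, 14:20] → overlapped-by → excluded.
L [08:40, 13:35] → overlapped-by → excluded.
N [07:10, 14:30] → overlapped-by → excluded.
P [14:05, 17:35] → after → excluded.
V [15:50, 18:05] → after → excluded.
W [19:35, 19:40] → after → excluded.
Among candidates, latest end is 12:10 → A.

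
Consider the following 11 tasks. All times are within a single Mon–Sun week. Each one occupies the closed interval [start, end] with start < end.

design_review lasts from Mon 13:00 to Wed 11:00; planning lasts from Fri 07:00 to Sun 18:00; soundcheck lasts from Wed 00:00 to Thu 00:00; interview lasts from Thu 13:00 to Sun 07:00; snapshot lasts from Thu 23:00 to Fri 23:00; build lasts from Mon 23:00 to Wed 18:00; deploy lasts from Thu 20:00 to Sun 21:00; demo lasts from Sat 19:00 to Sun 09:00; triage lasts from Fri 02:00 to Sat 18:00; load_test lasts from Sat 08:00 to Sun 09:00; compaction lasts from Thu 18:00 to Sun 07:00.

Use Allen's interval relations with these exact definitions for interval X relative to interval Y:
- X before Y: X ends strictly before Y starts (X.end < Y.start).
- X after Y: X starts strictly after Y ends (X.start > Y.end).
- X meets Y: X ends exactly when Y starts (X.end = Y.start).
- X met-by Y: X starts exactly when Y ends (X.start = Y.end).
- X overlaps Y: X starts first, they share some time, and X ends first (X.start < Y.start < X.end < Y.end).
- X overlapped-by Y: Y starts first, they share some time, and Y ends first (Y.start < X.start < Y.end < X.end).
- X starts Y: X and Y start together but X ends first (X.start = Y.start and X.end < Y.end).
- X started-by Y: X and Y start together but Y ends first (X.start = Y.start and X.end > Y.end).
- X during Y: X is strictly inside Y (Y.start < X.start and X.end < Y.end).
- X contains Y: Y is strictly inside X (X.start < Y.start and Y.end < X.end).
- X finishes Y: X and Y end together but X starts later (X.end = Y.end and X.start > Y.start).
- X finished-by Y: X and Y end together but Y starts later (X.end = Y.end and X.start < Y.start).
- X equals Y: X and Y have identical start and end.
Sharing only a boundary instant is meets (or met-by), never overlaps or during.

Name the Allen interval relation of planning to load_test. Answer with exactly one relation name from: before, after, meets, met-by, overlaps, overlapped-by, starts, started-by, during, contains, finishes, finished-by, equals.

contains

planning = [Fri 07:00, Sun 18:00]; load_test = [Sat 08:00, Sun 09:00].
Compare endpoints: planning.start < load_test.start, planning.start < load_test.end, planning.end > load_test.start, planning.end > load_test.end.
That pattern is 'contains'.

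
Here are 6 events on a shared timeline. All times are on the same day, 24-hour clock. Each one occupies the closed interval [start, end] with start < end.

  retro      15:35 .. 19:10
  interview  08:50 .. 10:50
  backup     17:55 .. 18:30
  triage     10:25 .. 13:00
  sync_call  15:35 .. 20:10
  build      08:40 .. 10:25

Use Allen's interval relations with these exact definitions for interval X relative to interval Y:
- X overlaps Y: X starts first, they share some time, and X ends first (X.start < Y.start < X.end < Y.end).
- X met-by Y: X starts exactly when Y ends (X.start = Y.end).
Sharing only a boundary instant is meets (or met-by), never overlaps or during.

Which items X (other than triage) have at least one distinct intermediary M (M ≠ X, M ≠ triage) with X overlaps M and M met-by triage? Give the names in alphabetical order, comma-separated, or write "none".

Target triage = [10:25, 13:00].
Intermediaries M with M met-by triage: none.
Union: none.

none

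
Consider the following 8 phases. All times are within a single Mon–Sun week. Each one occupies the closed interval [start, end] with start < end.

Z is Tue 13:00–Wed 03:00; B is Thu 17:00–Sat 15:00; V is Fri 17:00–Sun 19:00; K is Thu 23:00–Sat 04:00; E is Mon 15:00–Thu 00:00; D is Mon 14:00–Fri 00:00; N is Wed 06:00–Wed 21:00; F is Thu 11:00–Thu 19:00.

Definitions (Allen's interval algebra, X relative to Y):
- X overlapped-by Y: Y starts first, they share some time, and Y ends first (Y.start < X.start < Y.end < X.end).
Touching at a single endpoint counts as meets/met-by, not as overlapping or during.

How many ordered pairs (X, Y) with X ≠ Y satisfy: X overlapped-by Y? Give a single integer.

Checking all 56 ordered pairs for relation 'overlapped-by'; matching pairs in alphabetical order:
(B, D): B overlapped-by D ✓
(B, F): B overlapped-by F ✓
(K, D): K overlapped-by D ✓
(V, B): V overlapped-by B ✓
(V, K): V overlapped-by K ✓
Count: 5.

5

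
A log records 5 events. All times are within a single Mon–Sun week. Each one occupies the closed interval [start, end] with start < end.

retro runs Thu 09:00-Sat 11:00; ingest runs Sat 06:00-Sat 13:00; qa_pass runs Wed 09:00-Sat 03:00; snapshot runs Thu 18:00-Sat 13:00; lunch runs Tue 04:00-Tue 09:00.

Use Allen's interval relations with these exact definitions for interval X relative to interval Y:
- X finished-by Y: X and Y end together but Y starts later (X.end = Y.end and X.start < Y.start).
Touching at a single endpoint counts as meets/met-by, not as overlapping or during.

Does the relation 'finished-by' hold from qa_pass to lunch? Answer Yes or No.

No

qa_pass = [Wed 09:00, Sat 03:00], lunch = [Tue 04:00, Tue 09:00].
Actual relation of qa_pass to lunch: after.
Asked whether 'finished-by' holds → No.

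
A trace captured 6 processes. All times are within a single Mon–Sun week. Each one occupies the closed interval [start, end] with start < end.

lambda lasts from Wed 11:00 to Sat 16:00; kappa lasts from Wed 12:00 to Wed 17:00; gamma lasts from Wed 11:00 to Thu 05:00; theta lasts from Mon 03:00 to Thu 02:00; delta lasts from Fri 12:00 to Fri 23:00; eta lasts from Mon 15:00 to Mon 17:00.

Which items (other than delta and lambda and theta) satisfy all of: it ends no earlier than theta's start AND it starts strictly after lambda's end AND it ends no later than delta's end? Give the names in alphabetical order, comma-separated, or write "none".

none

Conditions: its end is no earlier than theta's start (X.end >= Mon 03:00) AND its start is strictly after lambda's end (X.start > Sat 16:00) AND its end is no later than delta's end (X.end <= Fri 23:00).
eta: end Mon 17:00 >= Mon 03:00? ✓; start Mon 15:00 > Sat 16:00? ✗; end Mon 17:00 <= Fri 23:00? ✓ → no.
gamma: end Thu 05:00 >= Mon 03:00? ✓; start Wed 11:00 > Sat 16:00? ✗; end Thu 05:00 <= Fri 23:00? ✓ → no.
kappa: end Wed 17:00 >= Mon 03:00? ✓; start Wed 12:00 > Sat 16:00? ✗; end Wed 17:00 <= Fri 23:00? ✓ → no.
Result: none.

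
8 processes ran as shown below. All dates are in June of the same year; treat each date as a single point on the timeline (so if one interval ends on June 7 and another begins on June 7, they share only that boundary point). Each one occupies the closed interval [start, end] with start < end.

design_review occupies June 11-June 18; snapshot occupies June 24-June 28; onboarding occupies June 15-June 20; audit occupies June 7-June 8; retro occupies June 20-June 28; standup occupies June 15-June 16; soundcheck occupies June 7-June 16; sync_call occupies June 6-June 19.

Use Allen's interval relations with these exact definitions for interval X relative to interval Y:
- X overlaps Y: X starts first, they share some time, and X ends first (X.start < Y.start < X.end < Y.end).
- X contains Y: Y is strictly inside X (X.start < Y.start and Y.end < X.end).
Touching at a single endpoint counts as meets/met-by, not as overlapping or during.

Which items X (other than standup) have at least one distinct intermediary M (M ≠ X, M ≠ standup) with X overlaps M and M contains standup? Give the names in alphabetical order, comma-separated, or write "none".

Target standup = [June 15, June 16].
Intermediaries M with M contains standup: design_review, sync_call.
Via design_review — items with X overlaps design_review: soundcheck.
Via sync_call — items with X overlaps sync_call: none.
Union: soundcheck.

soundcheck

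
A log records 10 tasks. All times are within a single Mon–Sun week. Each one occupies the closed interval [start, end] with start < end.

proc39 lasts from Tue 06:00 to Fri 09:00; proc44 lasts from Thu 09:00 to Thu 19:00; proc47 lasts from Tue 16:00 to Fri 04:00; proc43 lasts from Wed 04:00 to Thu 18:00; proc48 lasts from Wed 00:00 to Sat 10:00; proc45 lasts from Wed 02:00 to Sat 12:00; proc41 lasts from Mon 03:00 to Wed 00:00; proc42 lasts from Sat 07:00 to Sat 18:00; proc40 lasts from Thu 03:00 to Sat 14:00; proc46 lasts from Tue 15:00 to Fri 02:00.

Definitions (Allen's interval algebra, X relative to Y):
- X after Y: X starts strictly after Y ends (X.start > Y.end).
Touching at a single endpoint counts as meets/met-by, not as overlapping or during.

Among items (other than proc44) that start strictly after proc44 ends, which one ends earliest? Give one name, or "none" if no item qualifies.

Target proc44 = [Thu 09:00, Thu 19:00].
proc39 [Tue 06:00, Fri 09:00] → contains → excluded.
proc40 [Thu 03:00, Sat 14:00] → contains → excluded.
proc41 [Mon 03:00, Wed 00:00] → before → excluded.
proc42 [Sat 07:00, Sat 18:00] → after → candidate.
proc43 [Wed 04:00, Thu 18:00] → overlaps → excluded.
proc45 [Wed 02:00, Sat 12:00] → contains → excluded.
proc46 [Tue 15:00, Fri 02:00] → contains → excluded.
proc47 [Tue 16:00, Fri 04:00] → contains → excluded.
proc48 [Wed 00:00, Sat 10:00] → contains → excluded.
Among candidates, earliest end is Sat 18:00 → proc42.

proc42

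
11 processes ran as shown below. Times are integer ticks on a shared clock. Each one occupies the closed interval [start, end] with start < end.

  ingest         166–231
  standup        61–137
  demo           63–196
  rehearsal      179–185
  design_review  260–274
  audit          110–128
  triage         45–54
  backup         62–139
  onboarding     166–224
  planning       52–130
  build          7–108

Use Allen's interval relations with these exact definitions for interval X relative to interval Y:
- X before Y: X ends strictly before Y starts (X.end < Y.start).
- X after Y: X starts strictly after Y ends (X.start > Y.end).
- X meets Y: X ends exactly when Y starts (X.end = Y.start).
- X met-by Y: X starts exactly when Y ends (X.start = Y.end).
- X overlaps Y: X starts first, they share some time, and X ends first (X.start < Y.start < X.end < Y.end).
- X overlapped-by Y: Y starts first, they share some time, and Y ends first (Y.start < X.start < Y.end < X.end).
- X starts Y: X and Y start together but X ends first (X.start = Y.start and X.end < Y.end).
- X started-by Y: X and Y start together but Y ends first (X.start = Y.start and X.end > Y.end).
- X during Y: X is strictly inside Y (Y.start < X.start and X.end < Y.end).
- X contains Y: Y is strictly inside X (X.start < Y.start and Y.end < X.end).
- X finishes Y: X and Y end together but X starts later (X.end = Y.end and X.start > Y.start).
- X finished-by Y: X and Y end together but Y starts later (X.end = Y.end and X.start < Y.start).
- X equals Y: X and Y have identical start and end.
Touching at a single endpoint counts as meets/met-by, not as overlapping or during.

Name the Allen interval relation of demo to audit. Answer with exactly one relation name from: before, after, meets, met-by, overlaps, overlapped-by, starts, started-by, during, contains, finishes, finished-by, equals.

demo = [63, 196]; audit = [110, 128].
Compare endpoints: demo.start < audit.start, demo.start < audit.end, demo.end > audit.start, demo.end > audit.end.
That pattern is 'contains'.

contains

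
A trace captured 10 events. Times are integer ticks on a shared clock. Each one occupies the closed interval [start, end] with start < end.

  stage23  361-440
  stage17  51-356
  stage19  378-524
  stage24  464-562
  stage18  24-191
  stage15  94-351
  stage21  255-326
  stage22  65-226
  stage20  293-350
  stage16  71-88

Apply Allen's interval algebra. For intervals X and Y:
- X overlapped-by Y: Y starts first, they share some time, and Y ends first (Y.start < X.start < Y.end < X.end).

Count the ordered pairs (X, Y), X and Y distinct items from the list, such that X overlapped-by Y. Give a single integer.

Checking all 90 ordered pairs for relation 'overlapped-by'; matching pairs in alphabetical order:
(stage15, stage18): stage15 overlapped-by stage18 ✓
(stage15, stage22): stage15 overlapped-by stage22 ✓
(stage17, stage18): stage17 overlapped-by stage18 ✓
(stage19, stage23): stage19 overlapped-by stage23 ✓
(stage20, stage21): stage20 overlapped-by stage21 ✓
(stage22, stage18): stage22 overlapped-by stage18 ✓
(stage24, stage19): stage24 overlapped-by stage19 ✓
Count: 7.

7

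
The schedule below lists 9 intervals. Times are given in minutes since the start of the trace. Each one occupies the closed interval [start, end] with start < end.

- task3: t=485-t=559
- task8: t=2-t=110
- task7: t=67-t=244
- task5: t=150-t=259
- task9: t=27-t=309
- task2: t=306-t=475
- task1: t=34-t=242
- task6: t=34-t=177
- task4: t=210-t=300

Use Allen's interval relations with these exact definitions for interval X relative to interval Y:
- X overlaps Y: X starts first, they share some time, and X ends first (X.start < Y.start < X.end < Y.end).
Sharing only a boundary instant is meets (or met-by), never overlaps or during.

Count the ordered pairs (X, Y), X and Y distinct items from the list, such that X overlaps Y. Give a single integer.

Checking all 72 ordered pairs for relation 'overlaps'; matching pairs in alphabetical order:
(task1, task4): task1 overlaps task4 ✓
(task1, task5): task1 overlaps task5 ✓
(task1, task7): task1 overlaps task7 ✓
(task5, task4): task5 overlaps task4 ✓
(task6, task5): task6 overlaps task5 ✓
(task6, task7): task6 overlaps task7 ✓
(task7, task4): task7 overlaps task4 ✓
(task7, task5): task7 overlaps task5 ✓
(task8, task1): task8 overlaps task1 ✓
(task8, task6): task8 overlaps task6 ✓
(task8, task7): task8 overlaps task7 ✓
(task8, task9): task8 overlaps task9 ✓
(task9, task2): task9 overlaps task2 ✓
Count: 13.

13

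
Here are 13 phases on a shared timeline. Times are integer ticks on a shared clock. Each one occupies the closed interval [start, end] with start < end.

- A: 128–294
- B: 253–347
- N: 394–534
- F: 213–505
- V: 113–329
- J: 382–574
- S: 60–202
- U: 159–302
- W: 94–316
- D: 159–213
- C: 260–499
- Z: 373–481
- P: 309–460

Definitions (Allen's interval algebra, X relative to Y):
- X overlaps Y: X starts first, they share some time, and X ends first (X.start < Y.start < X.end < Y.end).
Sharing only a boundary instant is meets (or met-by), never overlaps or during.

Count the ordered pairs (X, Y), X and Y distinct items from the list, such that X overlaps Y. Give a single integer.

32

Checking all 156 ordered pairs for relation 'overlaps'; matching pairs in alphabetical order:
(A, B): A overlaps B ✓
(A, C): A overlaps C ✓
(A, F): A overlaps F ✓
(A, U): A overlaps U ✓
(B, C): B overlaps C ✓
(B, P): B overlaps P ✓
(C, J): C overlaps J ✓
(C, N): C overlaps N ✓
(F, J): F overlaps J ✓
(F, N): F overlaps N ✓
(P, J): P overlaps J ✓
(P, N): P overlaps N ✓
(P, Z): P overlaps Z ✓
(S, A): S overlaps A ✓
(S, D): S overlaps D ✓
(S, U): S overlaps U ✓
(S, V): S overlaps V ✓
(S, W): S overlaps W ✓
(U, B): U overlaps B ✓
(U, C): U overlaps C ✓
(U, F): U overlaps F ✓
(V, B): V overlaps B ✓
(V, C): V overlaps C ✓
(V, F): V overlaps F ✓
... plus 8 further pairs not listed.
Count: 32.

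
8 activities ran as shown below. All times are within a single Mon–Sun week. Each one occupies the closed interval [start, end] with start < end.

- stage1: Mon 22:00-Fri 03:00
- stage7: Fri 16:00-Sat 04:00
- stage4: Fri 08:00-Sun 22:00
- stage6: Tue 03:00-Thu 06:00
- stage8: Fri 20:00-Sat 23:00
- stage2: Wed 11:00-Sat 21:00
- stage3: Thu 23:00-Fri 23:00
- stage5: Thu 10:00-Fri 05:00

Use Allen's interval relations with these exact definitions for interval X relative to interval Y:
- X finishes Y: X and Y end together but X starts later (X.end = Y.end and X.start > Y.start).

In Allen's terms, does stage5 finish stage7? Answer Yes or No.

No

stage5 = [Thu 10:00, Fri 05:00], stage7 = [Fri 16:00, Sat 04:00].
Actual relation of stage5 to stage7: before.
Asked whether 'finishes' holds → No.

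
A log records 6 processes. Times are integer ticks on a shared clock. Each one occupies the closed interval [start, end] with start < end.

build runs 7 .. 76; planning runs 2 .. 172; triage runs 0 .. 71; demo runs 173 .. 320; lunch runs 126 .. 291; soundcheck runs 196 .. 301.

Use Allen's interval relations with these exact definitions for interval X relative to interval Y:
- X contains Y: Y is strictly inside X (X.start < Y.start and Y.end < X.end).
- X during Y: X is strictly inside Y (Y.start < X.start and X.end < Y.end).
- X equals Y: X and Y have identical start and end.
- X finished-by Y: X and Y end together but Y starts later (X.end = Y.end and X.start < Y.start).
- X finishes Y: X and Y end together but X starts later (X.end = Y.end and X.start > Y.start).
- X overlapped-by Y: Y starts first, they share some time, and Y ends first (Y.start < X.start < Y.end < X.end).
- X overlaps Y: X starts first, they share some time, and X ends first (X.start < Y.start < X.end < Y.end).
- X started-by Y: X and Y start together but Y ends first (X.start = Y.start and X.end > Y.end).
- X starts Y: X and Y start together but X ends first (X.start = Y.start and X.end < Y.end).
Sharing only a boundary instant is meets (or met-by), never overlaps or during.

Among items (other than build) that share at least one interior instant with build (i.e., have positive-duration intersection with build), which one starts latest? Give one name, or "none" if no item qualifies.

Target build = [7, 76].
demo [173, 320] → after → excluded.
lunch [126, 291] → after → excluded.
planning [2, 172] → contains → candidate.
soundcheck [196, 301] → after → excluded.
triage [0, 71] → overlaps → candidate.
Among candidates, latest start is 2 → planning.

planning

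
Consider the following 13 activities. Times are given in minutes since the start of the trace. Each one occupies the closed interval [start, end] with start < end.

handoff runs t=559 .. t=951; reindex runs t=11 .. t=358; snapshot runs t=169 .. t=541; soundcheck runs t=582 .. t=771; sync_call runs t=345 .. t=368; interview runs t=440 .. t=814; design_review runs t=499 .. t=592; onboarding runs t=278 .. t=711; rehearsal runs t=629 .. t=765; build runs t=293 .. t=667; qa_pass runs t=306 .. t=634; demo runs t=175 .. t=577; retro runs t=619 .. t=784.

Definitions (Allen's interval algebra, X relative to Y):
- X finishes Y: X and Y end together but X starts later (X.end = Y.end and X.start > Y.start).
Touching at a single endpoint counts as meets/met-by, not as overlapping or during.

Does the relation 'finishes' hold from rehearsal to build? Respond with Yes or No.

rehearsal = [t=629, t=765], build = [t=293, t=667].
Actual relation of rehearsal to build: overlapped-by.
Asked whether 'finishes' holds → No.

No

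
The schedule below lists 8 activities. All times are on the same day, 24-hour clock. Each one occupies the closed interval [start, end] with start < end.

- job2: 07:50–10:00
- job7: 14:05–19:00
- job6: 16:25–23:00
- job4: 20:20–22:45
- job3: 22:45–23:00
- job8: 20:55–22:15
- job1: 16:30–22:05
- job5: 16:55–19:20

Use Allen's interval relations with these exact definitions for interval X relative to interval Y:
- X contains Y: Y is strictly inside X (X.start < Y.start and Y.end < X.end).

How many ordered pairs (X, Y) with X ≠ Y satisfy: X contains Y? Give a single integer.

6

Checking all 56 ordered pairs for relation 'contains'; matching pairs in alphabetical order:
(job1, job5): job1 contains job5 ✓
(job4, job8): job4 contains job8 ✓
(job6, job1): job6 contains job1 ✓
(job6, job4): job6 contains job4 ✓
(job6, job5): job6 contains job5 ✓
(job6, job8): job6 contains job8 ✓
Count: 6.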